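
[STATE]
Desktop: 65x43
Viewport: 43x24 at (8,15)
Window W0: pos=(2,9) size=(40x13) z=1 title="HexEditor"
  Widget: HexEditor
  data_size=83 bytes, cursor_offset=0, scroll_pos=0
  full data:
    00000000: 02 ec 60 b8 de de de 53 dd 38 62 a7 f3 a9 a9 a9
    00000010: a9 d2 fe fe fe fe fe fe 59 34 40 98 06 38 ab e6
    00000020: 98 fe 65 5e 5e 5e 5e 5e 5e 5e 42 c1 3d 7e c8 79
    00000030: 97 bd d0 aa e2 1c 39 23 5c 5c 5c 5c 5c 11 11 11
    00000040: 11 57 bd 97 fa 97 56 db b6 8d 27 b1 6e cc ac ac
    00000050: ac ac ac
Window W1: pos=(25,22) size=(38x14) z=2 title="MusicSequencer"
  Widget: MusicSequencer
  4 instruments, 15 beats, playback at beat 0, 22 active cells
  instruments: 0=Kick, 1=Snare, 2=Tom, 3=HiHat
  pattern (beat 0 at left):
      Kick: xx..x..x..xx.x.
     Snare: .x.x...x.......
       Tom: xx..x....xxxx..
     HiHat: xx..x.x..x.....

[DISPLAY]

030  97 bd d0 aa e2 1c 39 23  5c ┃         
040  11 57 bd 97 fa 97 56 db  b6 ┃         
050  ac ac ac                    ┃         
                                 ┃         
                                 ┃         
                                 ┃         
━━━━━━━━━━━━━━━━━━━━━━━━━━━━━━━━━┛         
                 ┏━━━━━━━━━━━━━━━━━━━━━━━━━
                 ┃ MusicSequencer          
                 ┠─────────────────────────
                 ┃      ▼12345678901234    
                 ┃  Kick██··█··█··██·█·    
                 ┃ Snare·█·█···█·······    
                 ┃   Tom██··█····████··    
                 ┃ HiHat██··█·█··█·····    
                 ┃                         
                 ┃                         
                 ┃                         
                 ┃                         
                 ┃                         
                 ┗━━━━━━━━━━━━━━━━━━━━━━━━━
                                           
                                           
                                           


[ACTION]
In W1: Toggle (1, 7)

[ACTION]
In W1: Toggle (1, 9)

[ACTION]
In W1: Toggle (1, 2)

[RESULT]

030  97 bd d0 aa e2 1c 39 23  5c ┃         
040  11 57 bd 97 fa 97 56 db  b6 ┃         
050  ac ac ac                    ┃         
                                 ┃         
                                 ┃         
                                 ┃         
━━━━━━━━━━━━━━━━━━━━━━━━━━━━━━━━━┛         
                 ┏━━━━━━━━━━━━━━━━━━━━━━━━━
                 ┃ MusicSequencer          
                 ┠─────────────────────────
                 ┃      ▼12345678901234    
                 ┃  Kick██··█··█··██·█·    
                 ┃ Snare·███·····█·····    
                 ┃   Tom██··█····████··    
                 ┃ HiHat██··█·█··█·····    
                 ┃                         
                 ┃                         
                 ┃                         
                 ┃                         
                 ┃                         
                 ┗━━━━━━━━━━━━━━━━━━━━━━━━━
                                           
                                           
                                           


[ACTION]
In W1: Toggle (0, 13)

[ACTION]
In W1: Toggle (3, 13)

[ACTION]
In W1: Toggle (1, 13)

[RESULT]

030  97 bd d0 aa e2 1c 39 23  5c ┃         
040  11 57 bd 97 fa 97 56 db  b6 ┃         
050  ac ac ac                    ┃         
                                 ┃         
                                 ┃         
                                 ┃         
━━━━━━━━━━━━━━━━━━━━━━━━━━━━━━━━━┛         
                 ┏━━━━━━━━━━━━━━━━━━━━━━━━━
                 ┃ MusicSequencer          
                 ┠─────────────────────────
                 ┃      ▼12345678901234    
                 ┃  Kick██··█··█··██···    
                 ┃ Snare·███·····█···█·    
                 ┃   Tom██··█····████··    
                 ┃ HiHat██··█·█··█···█·    
                 ┃                         
                 ┃                         
                 ┃                         
                 ┃                         
                 ┃                         
                 ┗━━━━━━━━━━━━━━━━━━━━━━━━━
                                           
                                           
                                           


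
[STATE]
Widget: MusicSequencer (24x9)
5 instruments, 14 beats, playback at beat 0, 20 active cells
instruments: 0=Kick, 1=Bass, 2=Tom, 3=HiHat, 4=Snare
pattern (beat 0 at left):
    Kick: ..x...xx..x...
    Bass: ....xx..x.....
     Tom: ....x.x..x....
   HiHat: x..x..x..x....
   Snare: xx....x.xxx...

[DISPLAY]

      ▼1234567890123    
  Kick··█···██··█···    
  Bass····██··█·····    
   Tom····█·█··█····    
 HiHat█··█··█··█····    
 Snare██····█·███···    
                        
                        
                        


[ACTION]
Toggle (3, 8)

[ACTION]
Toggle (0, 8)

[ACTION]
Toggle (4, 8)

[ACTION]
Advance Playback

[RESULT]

      0▼234567890123    
  Kick··█···███·█···    
  Bass····██··█·····    
   Tom····█·█··█····    
 HiHat█··█··█·██····    
 Snare██····█··██···    
                        
                        
                        


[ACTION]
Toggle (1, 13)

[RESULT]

      0▼234567890123    
  Kick··█···███·█···    
  Bass····██··█····█    
   Tom····█·█··█····    
 HiHat█··█··█·██····    
 Snare██····█··██···    
                        
                        
                        


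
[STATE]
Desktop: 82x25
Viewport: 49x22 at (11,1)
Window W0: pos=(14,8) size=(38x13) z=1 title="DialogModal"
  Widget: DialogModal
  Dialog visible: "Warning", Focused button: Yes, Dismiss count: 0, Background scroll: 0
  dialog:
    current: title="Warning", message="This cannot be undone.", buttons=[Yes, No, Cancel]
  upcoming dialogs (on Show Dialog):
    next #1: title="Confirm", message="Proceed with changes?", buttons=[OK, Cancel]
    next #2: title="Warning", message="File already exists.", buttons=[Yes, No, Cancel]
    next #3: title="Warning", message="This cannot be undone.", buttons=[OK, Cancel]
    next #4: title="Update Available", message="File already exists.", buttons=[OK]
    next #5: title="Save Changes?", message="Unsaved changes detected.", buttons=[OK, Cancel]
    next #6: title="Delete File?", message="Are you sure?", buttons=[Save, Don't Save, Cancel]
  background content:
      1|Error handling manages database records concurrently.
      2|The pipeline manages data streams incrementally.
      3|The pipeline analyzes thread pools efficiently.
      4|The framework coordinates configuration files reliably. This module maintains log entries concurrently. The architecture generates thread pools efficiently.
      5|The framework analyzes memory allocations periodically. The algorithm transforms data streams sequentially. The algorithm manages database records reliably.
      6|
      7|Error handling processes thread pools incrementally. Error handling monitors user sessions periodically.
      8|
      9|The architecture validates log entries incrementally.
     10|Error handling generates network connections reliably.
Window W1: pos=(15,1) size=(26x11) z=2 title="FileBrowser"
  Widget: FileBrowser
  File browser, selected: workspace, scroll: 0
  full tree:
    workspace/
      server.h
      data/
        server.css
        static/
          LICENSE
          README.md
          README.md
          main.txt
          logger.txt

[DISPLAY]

    ┏━━━━━━━━━━━━━━━━━━━━━━━━┓                   
    ┃ FileBrowser            ┃                   
    ┠────────────────────────┨                   
    ┃> [-] workspace/        ┃                   
    ┃    server.h            ┃                   
    ┃    [+] data/           ┃                   
    ┃                        ┃                   
   ┏┃                        ┃━━━━━━━━━━┓        
   ┃┃                        ┃          ┃        
   ┠┃                        ┃──────────┨        
   ┃┗━━━━━━━━━━━━━━━━━━━━━━━━┛abase reco┃        
   ┃The pipeline manages data streams in┃        
   ┃The p┌────────────────────────┐ols e┃        
   ┃The f│        Warning         │gurat┃        
   ┃The f│ This cannot be undone. │lloca┃        
   ┃     │  [Yes]  No   Cancel    │     ┃        
   ┃Error└────────────────────────┘ pool┃        
   ┃                                    ┃        
   ┃The architecture validates log entri┃        
   ┗━━━━━━━━━━━━━━━━━━━━━━━━━━━━━━━━━━━━┛        
                                                 
                                                 


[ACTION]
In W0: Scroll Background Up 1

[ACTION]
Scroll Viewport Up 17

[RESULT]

                                                 
    ┏━━━━━━━━━━━━━━━━━━━━━━━━┓                   
    ┃ FileBrowser            ┃                   
    ┠────────────────────────┨                   
    ┃> [-] workspace/        ┃                   
    ┃    server.h            ┃                   
    ┃    [+] data/           ┃                   
    ┃                        ┃                   
   ┏┃                        ┃━━━━━━━━━━┓        
   ┃┃                        ┃          ┃        
   ┠┃                        ┃──────────┨        
   ┃┗━━━━━━━━━━━━━━━━━━━━━━━━┛abase reco┃        
   ┃The pipeline manages data streams in┃        
   ┃The p┌────────────────────────┐ols e┃        
   ┃The f│        Warning         │gurat┃        
   ┃The f│ This cannot be undone. │lloca┃        
   ┃     │  [Yes]  No   Cancel    │     ┃        
   ┃Error└────────────────────────┘ pool┃        
   ┃                                    ┃        
   ┃The architecture validates log entri┃        
   ┗━━━━━━━━━━━━━━━━━━━━━━━━━━━━━━━━━━━━┛        
                                                 


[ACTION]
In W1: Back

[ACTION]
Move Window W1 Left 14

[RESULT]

                                                 
━━━━━━━━━━━━━━━┓                                 
ser            ┃                                 
───────────────┨                                 
kspace/        ┃                                 
r.h            ┃                                 
ata/           ┃                                 
               ┃                                 
               ┃━━━━━━━━━━━━━━━━━━━━━━━━┓        
               ┃                        ┃        
               ┃────────────────────────┨        
━━━━━━━━━━━━━━━┛ng manages database reco┃        
   ┃The pipeline manages data streams in┃        
   ┃The p┌────────────────────────┐ols e┃        
   ┃The f│        Warning         │gurat┃        
   ┃The f│ This cannot be undone. │lloca┃        
   ┃     │  [Yes]  No   Cancel    │     ┃        
   ┃Error└────────────────────────┘ pool┃        
   ┃                                    ┃        
   ┃The architecture validates log entri┃        
   ┗━━━━━━━━━━━━━━━━━━━━━━━━━━━━━━━━━━━━┛        
                                                 


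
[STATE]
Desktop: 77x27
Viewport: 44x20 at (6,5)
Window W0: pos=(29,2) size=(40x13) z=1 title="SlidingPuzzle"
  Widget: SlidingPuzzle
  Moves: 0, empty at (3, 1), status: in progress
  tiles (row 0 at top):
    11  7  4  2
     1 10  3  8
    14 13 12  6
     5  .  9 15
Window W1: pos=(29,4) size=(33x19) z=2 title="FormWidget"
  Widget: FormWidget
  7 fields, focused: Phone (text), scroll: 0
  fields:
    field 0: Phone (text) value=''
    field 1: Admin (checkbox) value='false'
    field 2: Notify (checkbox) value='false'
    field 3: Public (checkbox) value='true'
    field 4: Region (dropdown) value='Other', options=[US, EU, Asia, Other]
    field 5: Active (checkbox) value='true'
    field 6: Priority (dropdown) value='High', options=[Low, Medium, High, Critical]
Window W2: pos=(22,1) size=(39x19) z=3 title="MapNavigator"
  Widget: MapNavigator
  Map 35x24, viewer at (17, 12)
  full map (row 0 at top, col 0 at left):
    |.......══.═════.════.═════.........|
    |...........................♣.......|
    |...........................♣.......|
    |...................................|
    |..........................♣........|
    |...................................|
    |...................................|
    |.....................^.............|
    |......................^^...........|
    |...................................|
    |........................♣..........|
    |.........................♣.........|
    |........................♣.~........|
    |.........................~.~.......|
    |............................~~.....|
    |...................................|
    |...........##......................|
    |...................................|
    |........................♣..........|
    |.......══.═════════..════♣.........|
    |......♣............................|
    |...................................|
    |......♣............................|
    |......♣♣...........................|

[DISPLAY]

                ┃ ..........................
                ┃ .....................^....
                ┃ ......................^^..
                ┃ ..........................
                ┃ ........................♣.
                ┃ .........................♣
                ┃ .................@......♣.
                ┃ .........................~
                ┃ ..........................
                ┃ ..........................
                ┃ ...........##.............
                ┃ ..........................
                ┃ ........................♣.
                ┃ .......══.═════════..════♣
                ┗━━━━━━━━━━━━━━━━━━━━━━━━━━━
                       ┃                    
                       ┃                    
                       ┗━━━━━━━━━━━━━━━━━━━━
                                            
                                            


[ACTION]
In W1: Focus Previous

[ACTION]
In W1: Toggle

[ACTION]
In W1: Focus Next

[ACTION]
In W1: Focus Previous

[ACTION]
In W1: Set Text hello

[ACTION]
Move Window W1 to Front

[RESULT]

                ┃ .....┃ FormWidget         
                ┃ .....┠────────────────────
                ┃ .....┃  Phone:      [     
                ┃ .....┃  Admin:      [ ]   
                ┃ .....┃  Notify:     [ ]   
                ┃ .....┃  Public:     [x]   
                ┃ .....┃  Region:     [Other
                ┃ .....┃  Active:     [x]   
                ┃ .....┃> Priority:   [High 
                ┃ .....┃                    
                ┃ .....┃                    
                ┃ .....┃                    
                ┃ .....┃                    
                ┃ .....┃                    
                ┗━━━━━━┃                    
                       ┃                    
                       ┃                    
                       ┗━━━━━━━━━━━━━━━━━━━━
                                            
                                            


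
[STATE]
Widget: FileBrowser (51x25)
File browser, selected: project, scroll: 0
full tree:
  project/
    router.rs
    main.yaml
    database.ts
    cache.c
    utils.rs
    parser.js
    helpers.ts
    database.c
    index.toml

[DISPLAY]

> [-] project/                                     
    router.rs                                      
    main.yaml                                      
    database.ts                                    
    cache.c                                        
    utils.rs                                       
    parser.js                                      
    helpers.ts                                     
    database.c                                     
    index.toml                                     
                                                   
                                                   
                                                   
                                                   
                                                   
                                                   
                                                   
                                                   
                                                   
                                                   
                                                   
                                                   
                                                   
                                                   
                                                   


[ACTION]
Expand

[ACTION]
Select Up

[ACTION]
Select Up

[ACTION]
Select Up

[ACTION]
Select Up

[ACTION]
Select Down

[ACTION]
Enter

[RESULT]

  [-] project/                                     
  > router.rs                                      
    main.yaml                                      
    database.ts                                    
    cache.c                                        
    utils.rs                                       
    parser.js                                      
    helpers.ts                                     
    database.c                                     
    index.toml                                     
                                                   
                                                   
                                                   
                                                   
                                                   
                                                   
                                                   
                                                   
                                                   
                                                   
                                                   
                                                   
                                                   
                                                   
                                                   


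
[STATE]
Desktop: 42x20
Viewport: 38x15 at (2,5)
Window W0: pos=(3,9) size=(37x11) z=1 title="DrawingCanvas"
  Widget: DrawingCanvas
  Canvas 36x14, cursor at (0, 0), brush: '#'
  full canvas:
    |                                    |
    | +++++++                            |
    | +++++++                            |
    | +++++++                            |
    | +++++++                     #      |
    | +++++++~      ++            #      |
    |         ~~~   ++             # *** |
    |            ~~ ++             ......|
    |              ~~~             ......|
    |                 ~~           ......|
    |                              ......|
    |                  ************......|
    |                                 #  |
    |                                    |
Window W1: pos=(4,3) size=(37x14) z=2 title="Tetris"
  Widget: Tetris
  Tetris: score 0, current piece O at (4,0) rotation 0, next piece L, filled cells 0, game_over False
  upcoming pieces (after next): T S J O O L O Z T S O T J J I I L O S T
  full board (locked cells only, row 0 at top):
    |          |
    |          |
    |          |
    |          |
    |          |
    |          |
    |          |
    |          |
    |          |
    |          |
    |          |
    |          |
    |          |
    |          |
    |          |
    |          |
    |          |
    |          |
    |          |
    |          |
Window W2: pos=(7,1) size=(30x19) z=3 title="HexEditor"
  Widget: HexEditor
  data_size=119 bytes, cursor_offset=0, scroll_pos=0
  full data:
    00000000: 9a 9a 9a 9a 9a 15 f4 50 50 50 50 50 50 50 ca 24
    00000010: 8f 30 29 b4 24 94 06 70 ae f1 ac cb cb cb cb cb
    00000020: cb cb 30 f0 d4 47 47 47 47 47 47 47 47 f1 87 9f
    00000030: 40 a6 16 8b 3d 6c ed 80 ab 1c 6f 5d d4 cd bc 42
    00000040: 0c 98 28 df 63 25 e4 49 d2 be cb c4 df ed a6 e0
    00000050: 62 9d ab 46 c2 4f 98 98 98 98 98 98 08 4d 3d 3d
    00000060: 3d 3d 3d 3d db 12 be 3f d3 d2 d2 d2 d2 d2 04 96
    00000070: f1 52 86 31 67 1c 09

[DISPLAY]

  ┠──┃00000010  8f 30 29 b4 24 94 ┃───
  ┃  ┃00000020  cb cb 30 f0 d4 47 ┃   
  ┃  ┃00000030  40 a6 16 8b 3d 6c ┃   
  ┃  ┃00000040  0c 98 28 df 63 25 ┃   
 ┏┃  ┃00000050  62 9d ab 46 c2 4f ┃   
 ┃┃  ┃00000060  3d 3d 3d 3d db 12 ┃   
 ┠┃  ┃00000070  f1 52 86 31 67 1c ┃   
 ┃┃  ┃                            ┃   
 ┃┃  ┃                            ┃   
 ┃┃  ┃                            ┃   
 ┃┃  ┃                            ┃   
 ┃┗━━┃                            ┃━━━
 ┃ ++┃                            ┃  ┃
 ┃   ┃                            ┃**┃
 ┗━━━┗━━━━━━━━━━━━━━━━━━━━━━━━━━━━┛━━┛


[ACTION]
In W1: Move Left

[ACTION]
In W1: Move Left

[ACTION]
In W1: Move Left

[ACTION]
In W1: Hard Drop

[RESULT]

  ┠──┃00000010  8f 30 29 b4 24 94 ┃───
  ┃  ┃00000020  cb cb 30 f0 d4 47 ┃   
  ┃  ┃00000030  40 a6 16 8b 3d 6c ┃   
  ┃  ┃00000040  0c 98 28 df 63 25 ┃   
 ┏┃  ┃00000050  62 9d ab 46 c2 4f ┃   
 ┃┃  ┃00000060  3d 3d 3d 3d db 12 ┃   
 ┠┃  ┃00000070  f1 52 86 31 67 1c ┃   
 ┃┃  ┃                            ┃   
 ┃┃  ┃                            ┃   
 ┃┃ ▓┃                            ┃   
 ┃┃ ▓┃                            ┃   
 ┃┗━━┃                            ┃━━━
 ┃ ++┃                            ┃  ┃
 ┃   ┃                            ┃**┃
 ┗━━━┗━━━━━━━━━━━━━━━━━━━━━━━━━━━━┛━━┛


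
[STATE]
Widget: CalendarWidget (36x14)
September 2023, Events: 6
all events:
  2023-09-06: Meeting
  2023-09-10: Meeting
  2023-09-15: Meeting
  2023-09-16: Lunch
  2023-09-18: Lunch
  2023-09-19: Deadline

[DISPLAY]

           September 2023           
Mo Tu We Th Fr Sa Su                
             1  2  3                
 4  5  6*  7  8  9 10*              
11 12 13 14 15* 16* 17              
18* 19* 20 21 22 23 24              
25 26 27 28 29 30                   
                                    
                                    
                                    
                                    
                                    
                                    
                                    


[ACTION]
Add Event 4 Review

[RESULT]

           September 2023           
Mo Tu We Th Fr Sa Su                
             1  2  3                
 4*  5  6*  7  8  9 10*             
11 12 13 14 15* 16* 17              
18* 19* 20 21 22 23 24              
25 26 27 28 29 30                   
                                    
                                    
                                    
                                    
                                    
                                    
                                    


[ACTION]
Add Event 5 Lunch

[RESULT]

           September 2023           
Mo Tu We Th Fr Sa Su                
             1  2  3                
 4*  5*  6*  7  8  9 10*            
11 12 13 14 15* 16* 17              
18* 19* 20 21 22 23 24              
25 26 27 28 29 30                   
                                    
                                    
                                    
                                    
                                    
                                    
                                    


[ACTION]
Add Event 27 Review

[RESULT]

           September 2023           
Mo Tu We Th Fr Sa Su                
             1  2  3                
 4*  5*  6*  7  8  9 10*            
11 12 13 14 15* 16* 17              
18* 19* 20 21 22 23 24              
25 26 27* 28 29 30                  
                                    
                                    
                                    
                                    
                                    
                                    
                                    


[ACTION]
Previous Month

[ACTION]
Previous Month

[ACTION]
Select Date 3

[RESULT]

             July 2023              
Mo Tu We Th Fr Sa Su                
                1  2                
[ 3]  4  5  6  7  8  9              
10 11 12 13 14 15 16                
17 18 19 20 21 22 23                
24 25 26 27 28 29 30                
31                                  
                                    
                                    
                                    
                                    
                                    
                                    


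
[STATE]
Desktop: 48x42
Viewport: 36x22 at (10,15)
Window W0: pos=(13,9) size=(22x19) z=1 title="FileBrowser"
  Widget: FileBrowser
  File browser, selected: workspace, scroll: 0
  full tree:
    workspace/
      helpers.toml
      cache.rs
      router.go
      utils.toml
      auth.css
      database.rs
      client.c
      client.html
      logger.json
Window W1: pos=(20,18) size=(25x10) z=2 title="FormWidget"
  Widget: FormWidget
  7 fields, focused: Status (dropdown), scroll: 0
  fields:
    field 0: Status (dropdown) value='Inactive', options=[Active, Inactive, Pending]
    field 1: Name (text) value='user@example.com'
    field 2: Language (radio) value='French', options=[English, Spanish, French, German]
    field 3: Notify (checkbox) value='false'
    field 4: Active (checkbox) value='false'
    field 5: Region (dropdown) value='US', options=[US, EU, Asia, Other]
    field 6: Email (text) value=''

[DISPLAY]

   ┃    router.go       ┃           
   ┃    utils.toml      ┃           
   ┃    auth.css        ┃           
   ┃    da┏━━━━━━━━━━━━━━━━━━━━━━━┓ 
   ┃    cl┃ FormWidget            ┃ 
   ┃    cl┠───────────────────────┨ 
   ┃    lo┃> Status:     [Inacti▼]┃ 
   ┃      ┃  Name:       [user@ex]┃ 
   ┃      ┃  Language:   ( ) Engli┃ 
   ┃      ┃  Notify:     [ ]      ┃ 
   ┃      ┃  Active:     [ ]      ┃ 
   ┃      ┃  Region:     [US    ▼]┃ 
   ┗━━━━━━┗━━━━━━━━━━━━━━━━━━━━━━━┛ 
                                    
                                    
                                    
                                    
                                    
                                    
                                    
                                    
                                    


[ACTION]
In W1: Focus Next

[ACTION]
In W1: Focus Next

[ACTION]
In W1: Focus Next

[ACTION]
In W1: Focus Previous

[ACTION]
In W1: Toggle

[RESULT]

   ┃    router.go       ┃           
   ┃    utils.toml      ┃           
   ┃    auth.css        ┃           
   ┃    da┏━━━━━━━━━━━━━━━━━━━━━━━┓ 
   ┃    cl┃ FormWidget            ┃ 
   ┃    cl┠───────────────────────┨ 
   ┃    lo┃  Status:     [Inacti▼]┃ 
   ┃      ┃  Name:       [user@ex]┃ 
   ┃      ┃> Language:   ( ) Engli┃ 
   ┃      ┃  Notify:     [ ]      ┃ 
   ┃      ┃  Active:     [ ]      ┃ 
   ┃      ┃  Region:     [US    ▼]┃ 
   ┗━━━━━━┗━━━━━━━━━━━━━━━━━━━━━━━┛ 
                                    
                                    
                                    
                                    
                                    
                                    
                                    
                                    
                                    


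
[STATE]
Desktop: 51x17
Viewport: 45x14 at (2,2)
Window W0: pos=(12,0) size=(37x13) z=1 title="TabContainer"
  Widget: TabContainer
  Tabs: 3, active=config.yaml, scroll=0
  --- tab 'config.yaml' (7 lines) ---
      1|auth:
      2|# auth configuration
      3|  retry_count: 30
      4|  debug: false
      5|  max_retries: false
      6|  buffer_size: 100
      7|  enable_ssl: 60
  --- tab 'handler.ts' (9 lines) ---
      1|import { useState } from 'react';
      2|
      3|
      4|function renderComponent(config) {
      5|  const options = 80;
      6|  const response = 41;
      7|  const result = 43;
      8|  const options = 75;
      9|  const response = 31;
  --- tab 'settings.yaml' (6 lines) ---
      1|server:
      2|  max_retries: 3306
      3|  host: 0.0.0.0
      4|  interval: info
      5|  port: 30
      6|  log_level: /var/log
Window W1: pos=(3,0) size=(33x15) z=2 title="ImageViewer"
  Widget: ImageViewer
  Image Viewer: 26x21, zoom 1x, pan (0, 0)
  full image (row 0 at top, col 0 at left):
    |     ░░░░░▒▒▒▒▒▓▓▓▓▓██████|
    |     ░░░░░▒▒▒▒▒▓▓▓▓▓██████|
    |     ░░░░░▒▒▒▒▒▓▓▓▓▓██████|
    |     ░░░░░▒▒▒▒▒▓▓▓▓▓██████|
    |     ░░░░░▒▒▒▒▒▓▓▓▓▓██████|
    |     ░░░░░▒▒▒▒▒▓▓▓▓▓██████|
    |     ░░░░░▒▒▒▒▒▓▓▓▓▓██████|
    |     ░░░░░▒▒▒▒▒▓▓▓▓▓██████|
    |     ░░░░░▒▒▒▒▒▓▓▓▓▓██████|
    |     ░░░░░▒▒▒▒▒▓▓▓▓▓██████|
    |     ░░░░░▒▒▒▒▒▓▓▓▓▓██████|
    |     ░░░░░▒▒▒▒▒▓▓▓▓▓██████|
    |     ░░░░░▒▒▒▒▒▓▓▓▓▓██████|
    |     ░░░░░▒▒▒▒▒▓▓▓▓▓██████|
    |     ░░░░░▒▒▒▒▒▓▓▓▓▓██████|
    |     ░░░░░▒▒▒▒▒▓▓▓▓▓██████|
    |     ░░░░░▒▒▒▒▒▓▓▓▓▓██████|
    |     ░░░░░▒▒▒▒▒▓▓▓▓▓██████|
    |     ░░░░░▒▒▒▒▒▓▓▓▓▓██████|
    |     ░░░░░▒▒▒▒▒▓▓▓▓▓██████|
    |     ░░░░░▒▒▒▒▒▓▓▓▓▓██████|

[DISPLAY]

 ┠───────────────────────────────┨───────────
 ┃     ░░░░░▒▒▒▒▒▓▓▓▓▓██████     ┃ts │ settin
 ┃     ░░░░░▒▒▒▒▒▓▓▓▓▓██████     ┃───────────
 ┃     ░░░░░▒▒▒▒▒▓▓▓▓▓██████     ┃           
 ┃     ░░░░░▒▒▒▒▒▓▓▓▓▓██████     ┃           
 ┃     ░░░░░▒▒▒▒▒▓▓▓▓▓██████     ┃           
 ┃     ░░░░░▒▒▒▒▒▓▓▓▓▓██████     ┃           
 ┃     ░░░░░▒▒▒▒▒▓▓▓▓▓██████     ┃           
 ┃     ░░░░░▒▒▒▒▒▓▓▓▓▓██████     ┃           
 ┃     ░░░░░▒▒▒▒▒▓▓▓▓▓██████     ┃           
 ┃     ░░░░░▒▒▒▒▒▓▓▓▓▓██████     ┃━━━━━━━━━━━
 ┃     ░░░░░▒▒▒▒▒▓▓▓▓▓██████     ┃           
 ┗━━━━━━━━━━━━━━━━━━━━━━━━━━━━━━━┛           
                                             


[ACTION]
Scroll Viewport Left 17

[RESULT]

   ┠───────────────────────────────┨─────────
   ┃     ░░░░░▒▒▒▒▒▓▓▓▓▓██████     ┃ts │ sett
   ┃     ░░░░░▒▒▒▒▒▓▓▓▓▓██████     ┃─────────
   ┃     ░░░░░▒▒▒▒▒▓▓▓▓▓██████     ┃         
   ┃     ░░░░░▒▒▒▒▒▓▓▓▓▓██████     ┃         
   ┃     ░░░░░▒▒▒▒▒▓▓▓▓▓██████     ┃         
   ┃     ░░░░░▒▒▒▒▒▓▓▓▓▓██████     ┃         
   ┃     ░░░░░▒▒▒▒▒▓▓▓▓▓██████     ┃         
   ┃     ░░░░░▒▒▒▒▒▓▓▓▓▓██████     ┃         
   ┃     ░░░░░▒▒▒▒▒▓▓▓▓▓██████     ┃         
   ┃     ░░░░░▒▒▒▒▒▓▓▓▓▓██████     ┃━━━━━━━━━
   ┃     ░░░░░▒▒▒▒▒▓▓▓▓▓██████     ┃         
   ┗━━━━━━━━━━━━━━━━━━━━━━━━━━━━━━━┛         
                                             


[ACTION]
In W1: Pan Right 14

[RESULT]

   ┠───────────────────────────────┨─────────
   ┃▒▓▓▓▓▓██████                   ┃ts │ sett
   ┃▒▓▓▓▓▓██████                   ┃─────────
   ┃▒▓▓▓▓▓██████                   ┃         
   ┃▒▓▓▓▓▓██████                   ┃         
   ┃▒▓▓▓▓▓██████                   ┃         
   ┃▒▓▓▓▓▓██████                   ┃         
   ┃▒▓▓▓▓▓██████                   ┃         
   ┃▒▓▓▓▓▓██████                   ┃         
   ┃▒▓▓▓▓▓██████                   ┃         
   ┃▒▓▓▓▓▓██████                   ┃━━━━━━━━━
   ┃▒▓▓▓▓▓██████                   ┃         
   ┗━━━━━━━━━━━━━━━━━━━━━━━━━━━━━━━┛         
                                             


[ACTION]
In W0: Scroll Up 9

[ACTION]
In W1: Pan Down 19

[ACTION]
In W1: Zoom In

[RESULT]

   ┠───────────────────────────────┨─────────
   ┃░░░░░░▒▒▒▒▒▒▒▒▒▒▓▓▓▓▓▓▓▓▓▓█████┃ts │ sett
   ┃░░░░░░▒▒▒▒▒▒▒▒▒▒▓▓▓▓▓▓▓▓▓▓█████┃─────────
   ┃░░░░░░▒▒▒▒▒▒▒▒▒▒▓▓▓▓▓▓▓▓▓▓█████┃         
   ┃░░░░░░▒▒▒▒▒▒▒▒▒▒▓▓▓▓▓▓▓▓▓▓█████┃         
   ┃░░░░░░▒▒▒▒▒▒▒▒▒▒▓▓▓▓▓▓▓▓▓▓█████┃         
   ┃░░░░░░▒▒▒▒▒▒▒▒▒▒▓▓▓▓▓▓▓▓▓▓█████┃         
   ┃░░░░░░▒▒▒▒▒▒▒▒▒▒▓▓▓▓▓▓▓▓▓▓█████┃         
   ┃░░░░░░▒▒▒▒▒▒▒▒▒▒▓▓▓▓▓▓▓▓▓▓█████┃         
   ┃░░░░░░▒▒▒▒▒▒▒▒▒▒▓▓▓▓▓▓▓▓▓▓█████┃         
   ┃░░░░░░▒▒▒▒▒▒▒▒▒▒▓▓▓▓▓▓▓▓▓▓█████┃━━━━━━━━━
   ┃░░░░░░▒▒▒▒▒▒▒▒▒▒▓▓▓▓▓▓▓▓▓▓█████┃         
   ┗━━━━━━━━━━━━━━━━━━━━━━━━━━━━━━━┛         
                                             


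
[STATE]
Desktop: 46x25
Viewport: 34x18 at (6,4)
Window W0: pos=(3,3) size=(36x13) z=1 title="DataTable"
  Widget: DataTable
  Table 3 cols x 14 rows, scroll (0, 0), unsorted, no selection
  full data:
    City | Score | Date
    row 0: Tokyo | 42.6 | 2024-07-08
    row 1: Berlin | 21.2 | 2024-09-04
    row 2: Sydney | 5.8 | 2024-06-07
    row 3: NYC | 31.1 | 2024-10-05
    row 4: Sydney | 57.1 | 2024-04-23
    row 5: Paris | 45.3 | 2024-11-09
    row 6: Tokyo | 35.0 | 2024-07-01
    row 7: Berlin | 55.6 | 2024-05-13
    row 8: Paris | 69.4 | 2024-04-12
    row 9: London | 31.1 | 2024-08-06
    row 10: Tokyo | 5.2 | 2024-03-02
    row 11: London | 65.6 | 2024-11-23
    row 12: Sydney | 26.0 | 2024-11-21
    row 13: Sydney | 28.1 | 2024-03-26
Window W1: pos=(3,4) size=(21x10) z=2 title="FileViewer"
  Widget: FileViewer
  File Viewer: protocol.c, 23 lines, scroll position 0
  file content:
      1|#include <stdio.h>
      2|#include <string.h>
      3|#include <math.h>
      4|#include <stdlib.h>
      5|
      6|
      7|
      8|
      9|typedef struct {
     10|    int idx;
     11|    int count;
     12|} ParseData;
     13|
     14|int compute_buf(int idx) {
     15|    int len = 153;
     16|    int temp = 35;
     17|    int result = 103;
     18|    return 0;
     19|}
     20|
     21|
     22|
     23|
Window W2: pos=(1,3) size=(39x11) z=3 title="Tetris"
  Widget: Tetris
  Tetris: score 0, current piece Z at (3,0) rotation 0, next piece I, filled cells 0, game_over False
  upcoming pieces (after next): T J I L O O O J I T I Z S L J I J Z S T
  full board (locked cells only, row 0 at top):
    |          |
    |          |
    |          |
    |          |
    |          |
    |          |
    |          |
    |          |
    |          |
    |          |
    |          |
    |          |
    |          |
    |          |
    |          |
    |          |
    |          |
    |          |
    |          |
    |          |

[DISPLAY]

ris                              ┃
─────────────────────────────────┨
      │Next:                     ┃
      │████                      ┃
      │                          ┃
      │                          ┃
      │                          ┃
      │                          ┃
      │Score:                    ┃
━━━━━━━━━━━━━━━━━━━━━━━━━━━━━━━━━┛
kyo │35.0 │2024-07-01           ┃ 
━━━━━━━━━━━━━━━━━━━━━━━━━━━━━━━━┛ 
                                  
                                  
                                  
                                  
                                  
                                  


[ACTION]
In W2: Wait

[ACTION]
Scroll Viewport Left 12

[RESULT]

 ┃ Tetris                         
 ┠────────────────────────────────
 ┃          │Next:                
 ┃          │████                 
 ┃          │                     
 ┃          │                     
 ┃          │                     
 ┃          │                     
 ┃          │Score:               
 ┗━━━━━━━━━━━━━━━━━━━━━━━━━━━━━━━━
   ┃Tokyo │35.0 │2024-07-01       
   ┗━━━━━━━━━━━━━━━━━━━━━━━━━━━━━━
                                  
                                  
                                  
                                  
                                  
                                  


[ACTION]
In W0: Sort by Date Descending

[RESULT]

 ┃ Tetris                         
 ┠────────────────────────────────
 ┃          │Next:                
 ┃          │████                 
 ┃          │                     
 ┃          │                     
 ┃          │                     
 ┃          │                     
 ┃          │Score:               
 ┗━━━━━━━━━━━━━━━━━━━━━━━━━━━━━━━━
   ┃Tokyo │42.6 │2024-07-08       
   ┗━━━━━━━━━━━━━━━━━━━━━━━━━━━━━━
                                  
                                  
                                  
                                  
                                  
                                  


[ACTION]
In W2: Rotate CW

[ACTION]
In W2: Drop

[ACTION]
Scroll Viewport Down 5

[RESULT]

 ┃          │████                 
 ┃          │                     
 ┃          │                     
 ┃          │                     
 ┃          │                     
 ┃          │Score:               
 ┗━━━━━━━━━━━━━━━━━━━━━━━━━━━━━━━━
   ┃Tokyo │42.6 │2024-07-08       
   ┗━━━━━━━━━━━━━━━━━━━━━━━━━━━━━━
                                  
                                  
                                  
                                  
                                  
                                  
                                  
                                  
                                  
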